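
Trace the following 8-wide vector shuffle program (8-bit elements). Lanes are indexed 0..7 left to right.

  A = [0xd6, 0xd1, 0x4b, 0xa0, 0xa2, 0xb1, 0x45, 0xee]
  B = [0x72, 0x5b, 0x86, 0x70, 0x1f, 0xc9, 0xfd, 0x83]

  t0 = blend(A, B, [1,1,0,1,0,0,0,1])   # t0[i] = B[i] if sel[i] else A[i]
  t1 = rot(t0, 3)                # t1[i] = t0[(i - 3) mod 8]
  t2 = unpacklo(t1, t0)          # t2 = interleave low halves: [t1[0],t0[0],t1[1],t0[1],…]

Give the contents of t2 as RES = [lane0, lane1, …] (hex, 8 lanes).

RES = [ 0xb1  0x72  0x45  0x5b  0x83  0x4b  0x72  0x70 ]

t0 = [0x72, 0x5b, 0x4b, 0x70, 0xa2, 0xb1, 0x45, 0x83]
t1 = [0xb1, 0x45, 0x83, 0x72, 0x5b, 0x4b, 0x70, 0xa2]
t2 = [0xb1, 0x72, 0x45, 0x5b, 0x83, 0x4b, 0x72, 0x70]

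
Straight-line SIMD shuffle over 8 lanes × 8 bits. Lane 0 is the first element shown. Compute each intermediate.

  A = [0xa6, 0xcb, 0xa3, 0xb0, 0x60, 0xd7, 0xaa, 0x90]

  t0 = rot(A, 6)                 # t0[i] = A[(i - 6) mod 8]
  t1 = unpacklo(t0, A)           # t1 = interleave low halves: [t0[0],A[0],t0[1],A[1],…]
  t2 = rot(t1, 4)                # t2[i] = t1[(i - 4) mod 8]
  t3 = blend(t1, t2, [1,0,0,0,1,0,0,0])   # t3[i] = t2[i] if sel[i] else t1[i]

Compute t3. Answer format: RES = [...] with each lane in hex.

RES = [ 0x60  0xa6  0xb0  0xcb  0xa3  0xa3  0xd7  0xb0 ]

→ t0 |a3|b0|60|d7|aa|90|a6|cb|
→ t1 |a3|a6|b0|cb|60|a3|d7|b0|
→ t2 |60|a3|d7|b0|a3|a6|b0|cb|
→ t3 |60|a6|b0|cb|a3|a3|d7|b0|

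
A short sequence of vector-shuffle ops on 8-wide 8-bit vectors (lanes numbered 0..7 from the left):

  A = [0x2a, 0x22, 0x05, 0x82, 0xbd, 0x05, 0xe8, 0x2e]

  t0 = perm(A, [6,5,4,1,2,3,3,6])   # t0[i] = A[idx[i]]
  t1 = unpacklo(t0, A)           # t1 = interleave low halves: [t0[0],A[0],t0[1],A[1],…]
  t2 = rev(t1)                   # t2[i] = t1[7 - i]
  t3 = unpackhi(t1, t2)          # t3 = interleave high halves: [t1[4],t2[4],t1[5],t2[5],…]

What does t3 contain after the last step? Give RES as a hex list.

t0 = [0xe8, 0x05, 0xbd, 0x22, 0x05, 0x82, 0x82, 0xe8]
t1 = [0xe8, 0x2a, 0x05, 0x22, 0xbd, 0x05, 0x22, 0x82]
t2 = [0x82, 0x22, 0x05, 0xbd, 0x22, 0x05, 0x2a, 0xe8]
t3 = [0xbd, 0x22, 0x05, 0x05, 0x22, 0x2a, 0x82, 0xe8]

RES = [0xbd, 0x22, 0x05, 0x05, 0x22, 0x2a, 0x82, 0xe8]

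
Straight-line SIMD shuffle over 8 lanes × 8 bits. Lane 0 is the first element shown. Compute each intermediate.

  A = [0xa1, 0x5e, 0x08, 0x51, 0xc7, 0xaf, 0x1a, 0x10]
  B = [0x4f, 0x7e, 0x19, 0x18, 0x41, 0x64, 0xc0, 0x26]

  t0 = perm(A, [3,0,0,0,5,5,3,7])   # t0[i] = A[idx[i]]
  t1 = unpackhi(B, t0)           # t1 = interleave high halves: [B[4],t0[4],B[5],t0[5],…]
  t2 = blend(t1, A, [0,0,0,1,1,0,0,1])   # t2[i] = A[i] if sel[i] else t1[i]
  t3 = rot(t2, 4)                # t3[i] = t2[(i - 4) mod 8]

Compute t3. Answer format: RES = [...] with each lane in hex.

→ t0 |51|a1|a1|a1|af|af|51|10|
→ t1 |41|af|64|af|c0|51|26|10|
→ t2 |41|af|64|51|c7|51|26|10|
→ t3 |c7|51|26|10|41|af|64|51|

RES = [ 0xc7  0x51  0x26  0x10  0x41  0xaf  0x64  0x51 ]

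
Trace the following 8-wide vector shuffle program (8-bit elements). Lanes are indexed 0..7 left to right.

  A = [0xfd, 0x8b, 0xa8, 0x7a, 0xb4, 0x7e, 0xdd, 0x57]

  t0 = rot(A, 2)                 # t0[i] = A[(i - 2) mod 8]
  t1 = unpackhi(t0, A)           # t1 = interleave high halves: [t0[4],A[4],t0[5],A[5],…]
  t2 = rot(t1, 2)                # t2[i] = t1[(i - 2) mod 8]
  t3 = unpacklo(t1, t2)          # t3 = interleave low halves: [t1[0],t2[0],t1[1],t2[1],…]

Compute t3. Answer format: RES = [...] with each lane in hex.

→ t0 |dd|57|fd|8b|a8|7a|b4|7e|
→ t1 |a8|b4|7a|7e|b4|dd|7e|57|
→ t2 |7e|57|a8|b4|7a|7e|b4|dd|
→ t3 |a8|7e|b4|57|7a|a8|7e|b4|

RES = [0xa8, 0x7e, 0xb4, 0x57, 0x7a, 0xa8, 0x7e, 0xb4]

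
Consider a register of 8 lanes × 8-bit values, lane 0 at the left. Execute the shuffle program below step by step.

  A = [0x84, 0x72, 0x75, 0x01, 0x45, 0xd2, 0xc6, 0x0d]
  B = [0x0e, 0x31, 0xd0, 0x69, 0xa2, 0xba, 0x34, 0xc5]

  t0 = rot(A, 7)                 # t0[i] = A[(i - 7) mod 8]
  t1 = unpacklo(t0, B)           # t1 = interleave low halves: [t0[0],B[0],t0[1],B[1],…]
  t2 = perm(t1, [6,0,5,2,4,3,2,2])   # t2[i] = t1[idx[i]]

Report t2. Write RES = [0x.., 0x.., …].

RES = [0x45, 0x72, 0xd0, 0x75, 0x01, 0x31, 0x75, 0x75]

t0 = [0x72, 0x75, 0x01, 0x45, 0xd2, 0xc6, 0x0d, 0x84]
t1 = [0x72, 0x0e, 0x75, 0x31, 0x01, 0xd0, 0x45, 0x69]
t2 = [0x45, 0x72, 0xd0, 0x75, 0x01, 0x31, 0x75, 0x75]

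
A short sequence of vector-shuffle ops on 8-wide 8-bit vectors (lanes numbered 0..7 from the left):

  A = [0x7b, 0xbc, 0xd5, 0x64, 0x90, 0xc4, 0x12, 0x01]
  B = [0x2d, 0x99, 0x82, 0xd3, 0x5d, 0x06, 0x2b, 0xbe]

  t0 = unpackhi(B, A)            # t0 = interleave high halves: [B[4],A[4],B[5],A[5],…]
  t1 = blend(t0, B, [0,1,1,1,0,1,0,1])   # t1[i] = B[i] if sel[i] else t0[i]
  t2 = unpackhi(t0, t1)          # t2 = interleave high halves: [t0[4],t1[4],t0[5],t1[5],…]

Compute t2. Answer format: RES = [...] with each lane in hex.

→ t0 |5d|90|06|c4|2b|12|be|01|
→ t1 |5d|99|82|d3|2b|06|be|be|
→ t2 |2b|2b|12|06|be|be|01|be|

RES = [0x2b, 0x2b, 0x12, 0x06, 0xbe, 0xbe, 0x01, 0xbe]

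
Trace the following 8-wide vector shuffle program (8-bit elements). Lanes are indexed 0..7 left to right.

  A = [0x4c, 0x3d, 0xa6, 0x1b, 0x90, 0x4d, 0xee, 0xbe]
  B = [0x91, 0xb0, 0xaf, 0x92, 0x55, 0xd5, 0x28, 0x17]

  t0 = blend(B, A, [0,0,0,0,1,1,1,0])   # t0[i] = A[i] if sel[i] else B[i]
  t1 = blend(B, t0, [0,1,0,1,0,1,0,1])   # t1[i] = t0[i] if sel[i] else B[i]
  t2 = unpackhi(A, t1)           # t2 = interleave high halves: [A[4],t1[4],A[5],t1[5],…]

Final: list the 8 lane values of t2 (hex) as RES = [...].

→ t0 |91|b0|af|92|90|4d|ee|17|
→ t1 |91|b0|af|92|55|4d|28|17|
→ t2 |90|55|4d|4d|ee|28|be|17|

RES = [0x90, 0x55, 0x4d, 0x4d, 0xee, 0x28, 0xbe, 0x17]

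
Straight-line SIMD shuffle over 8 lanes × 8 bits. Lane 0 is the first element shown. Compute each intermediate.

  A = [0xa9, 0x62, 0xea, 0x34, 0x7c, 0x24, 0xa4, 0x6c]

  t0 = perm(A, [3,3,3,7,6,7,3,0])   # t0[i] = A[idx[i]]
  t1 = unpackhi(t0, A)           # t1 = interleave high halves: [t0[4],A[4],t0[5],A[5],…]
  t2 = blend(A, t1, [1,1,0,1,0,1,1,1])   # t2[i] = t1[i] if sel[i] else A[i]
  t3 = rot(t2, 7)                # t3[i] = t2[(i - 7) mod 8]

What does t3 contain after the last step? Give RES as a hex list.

RES = [ 0x7c  0xea  0x24  0x7c  0xa4  0xa9  0x6c  0xa4 ]

  t0: 34 34 34 6c a4 6c 34 a9
  t1: a4 7c 6c 24 34 a4 a9 6c
  t2: a4 7c ea 24 7c a4 a9 6c
  t3: 7c ea 24 7c a4 a9 6c a4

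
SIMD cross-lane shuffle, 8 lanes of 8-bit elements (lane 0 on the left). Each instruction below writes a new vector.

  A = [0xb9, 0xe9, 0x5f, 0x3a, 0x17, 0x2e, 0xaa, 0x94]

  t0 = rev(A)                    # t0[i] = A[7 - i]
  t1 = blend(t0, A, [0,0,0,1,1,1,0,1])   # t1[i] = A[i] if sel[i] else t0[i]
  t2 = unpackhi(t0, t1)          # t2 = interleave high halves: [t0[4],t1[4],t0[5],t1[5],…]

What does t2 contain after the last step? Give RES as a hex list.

→ t0 |94|aa|2e|17|3a|5f|e9|b9|
→ t1 |94|aa|2e|3a|17|2e|e9|94|
→ t2 |3a|17|5f|2e|e9|e9|b9|94|

RES = [ 0x3a  0x17  0x5f  0x2e  0xe9  0xe9  0xb9  0x94 ]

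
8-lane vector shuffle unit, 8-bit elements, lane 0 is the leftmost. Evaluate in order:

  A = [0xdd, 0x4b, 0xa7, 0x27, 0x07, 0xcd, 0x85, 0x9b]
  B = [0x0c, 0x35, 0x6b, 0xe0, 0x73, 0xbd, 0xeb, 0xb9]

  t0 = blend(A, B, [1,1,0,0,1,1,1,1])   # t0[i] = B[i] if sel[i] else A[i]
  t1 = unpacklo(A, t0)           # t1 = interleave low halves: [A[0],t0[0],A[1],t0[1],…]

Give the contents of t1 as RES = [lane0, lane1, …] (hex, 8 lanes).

RES = [ 0xdd  0x0c  0x4b  0x35  0xa7  0xa7  0x27  0x27 ]

  t0: 0c 35 a7 27 73 bd eb b9
  t1: dd 0c 4b 35 a7 a7 27 27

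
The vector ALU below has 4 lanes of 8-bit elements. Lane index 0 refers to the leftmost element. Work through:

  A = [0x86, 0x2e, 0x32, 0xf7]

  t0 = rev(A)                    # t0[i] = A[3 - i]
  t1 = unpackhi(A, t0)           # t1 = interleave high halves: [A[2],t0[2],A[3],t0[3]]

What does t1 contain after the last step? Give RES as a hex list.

→ t0 |f7|32|2e|86|
→ t1 |32|2e|f7|86|

RES = [0x32, 0x2e, 0xf7, 0x86]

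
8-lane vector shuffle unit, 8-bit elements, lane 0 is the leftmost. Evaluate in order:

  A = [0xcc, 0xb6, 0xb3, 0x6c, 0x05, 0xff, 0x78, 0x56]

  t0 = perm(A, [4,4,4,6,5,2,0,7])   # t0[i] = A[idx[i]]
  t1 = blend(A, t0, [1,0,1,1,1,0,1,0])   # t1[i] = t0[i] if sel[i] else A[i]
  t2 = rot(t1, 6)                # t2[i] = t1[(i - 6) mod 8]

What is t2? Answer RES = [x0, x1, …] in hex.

t0 = [0x05, 0x05, 0x05, 0x78, 0xff, 0xb3, 0xcc, 0x56]
t1 = [0x05, 0xb6, 0x05, 0x78, 0xff, 0xff, 0xcc, 0x56]
t2 = [0x05, 0x78, 0xff, 0xff, 0xcc, 0x56, 0x05, 0xb6]

RES = [0x05, 0x78, 0xff, 0xff, 0xcc, 0x56, 0x05, 0xb6]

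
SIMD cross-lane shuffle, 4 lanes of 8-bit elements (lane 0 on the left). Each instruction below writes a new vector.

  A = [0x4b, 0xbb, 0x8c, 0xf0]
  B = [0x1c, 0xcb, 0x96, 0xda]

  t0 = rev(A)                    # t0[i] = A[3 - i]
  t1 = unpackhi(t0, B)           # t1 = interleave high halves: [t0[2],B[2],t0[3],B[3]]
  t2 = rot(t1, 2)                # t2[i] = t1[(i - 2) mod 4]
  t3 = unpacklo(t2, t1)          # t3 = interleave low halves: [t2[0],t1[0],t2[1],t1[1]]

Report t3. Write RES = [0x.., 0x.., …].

→ t0 |f0|8c|bb|4b|
→ t1 |bb|96|4b|da|
→ t2 |4b|da|bb|96|
→ t3 |4b|bb|da|96|

RES = [ 0x4b  0xbb  0xda  0x96 ]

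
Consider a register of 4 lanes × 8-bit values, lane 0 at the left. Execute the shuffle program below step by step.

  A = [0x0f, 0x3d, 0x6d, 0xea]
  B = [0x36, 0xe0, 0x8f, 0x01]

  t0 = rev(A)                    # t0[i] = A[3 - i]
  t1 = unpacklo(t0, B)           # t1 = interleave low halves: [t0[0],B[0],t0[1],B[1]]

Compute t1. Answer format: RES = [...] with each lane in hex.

→ t0 |ea|6d|3d|0f|
→ t1 |ea|36|6d|e0|

RES = [ 0xea  0x36  0x6d  0xe0 ]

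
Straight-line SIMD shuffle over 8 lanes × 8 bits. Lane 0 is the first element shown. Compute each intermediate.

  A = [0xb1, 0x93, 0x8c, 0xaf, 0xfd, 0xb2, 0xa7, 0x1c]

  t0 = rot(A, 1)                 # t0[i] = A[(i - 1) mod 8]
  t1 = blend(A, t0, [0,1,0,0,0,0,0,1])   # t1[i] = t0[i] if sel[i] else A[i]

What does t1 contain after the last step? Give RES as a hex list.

RES = [ 0xb1  0xb1  0x8c  0xaf  0xfd  0xb2  0xa7  0xa7 ]

→ t0 |1c|b1|93|8c|af|fd|b2|a7|
→ t1 |b1|b1|8c|af|fd|b2|a7|a7|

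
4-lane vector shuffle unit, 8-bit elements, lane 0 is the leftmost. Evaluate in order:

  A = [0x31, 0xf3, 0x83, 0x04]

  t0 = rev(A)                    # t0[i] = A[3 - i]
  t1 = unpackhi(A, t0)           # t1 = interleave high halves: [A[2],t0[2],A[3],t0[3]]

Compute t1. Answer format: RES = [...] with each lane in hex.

→ t0 |04|83|f3|31|
→ t1 |83|f3|04|31|

RES = [ 0x83  0xf3  0x04  0x31 ]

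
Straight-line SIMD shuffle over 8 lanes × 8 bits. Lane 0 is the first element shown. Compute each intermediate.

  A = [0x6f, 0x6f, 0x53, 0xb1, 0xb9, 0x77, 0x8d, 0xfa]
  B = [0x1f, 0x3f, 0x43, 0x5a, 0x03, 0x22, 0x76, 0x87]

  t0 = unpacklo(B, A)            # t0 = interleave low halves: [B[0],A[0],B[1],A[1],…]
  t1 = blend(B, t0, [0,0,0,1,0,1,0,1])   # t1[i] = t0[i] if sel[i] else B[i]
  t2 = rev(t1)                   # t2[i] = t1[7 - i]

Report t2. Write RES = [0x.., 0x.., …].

RES = [ 0xb1  0x76  0x53  0x03  0x6f  0x43  0x3f  0x1f ]

  t0: 1f 6f 3f 6f 43 53 5a b1
  t1: 1f 3f 43 6f 03 53 76 b1
  t2: b1 76 53 03 6f 43 3f 1f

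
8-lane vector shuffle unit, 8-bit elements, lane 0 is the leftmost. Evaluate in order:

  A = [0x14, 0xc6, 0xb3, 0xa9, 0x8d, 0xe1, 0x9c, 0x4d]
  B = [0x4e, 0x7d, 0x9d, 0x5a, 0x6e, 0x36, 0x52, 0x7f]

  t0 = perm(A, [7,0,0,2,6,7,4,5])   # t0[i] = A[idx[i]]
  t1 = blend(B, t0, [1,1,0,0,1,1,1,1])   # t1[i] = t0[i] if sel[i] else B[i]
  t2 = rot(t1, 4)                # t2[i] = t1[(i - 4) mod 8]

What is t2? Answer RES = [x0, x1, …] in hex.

RES = [ 0x9c  0x4d  0x8d  0xe1  0x4d  0x14  0x9d  0x5a ]

  t0: 4d 14 14 b3 9c 4d 8d e1
  t1: 4d 14 9d 5a 9c 4d 8d e1
  t2: 9c 4d 8d e1 4d 14 9d 5a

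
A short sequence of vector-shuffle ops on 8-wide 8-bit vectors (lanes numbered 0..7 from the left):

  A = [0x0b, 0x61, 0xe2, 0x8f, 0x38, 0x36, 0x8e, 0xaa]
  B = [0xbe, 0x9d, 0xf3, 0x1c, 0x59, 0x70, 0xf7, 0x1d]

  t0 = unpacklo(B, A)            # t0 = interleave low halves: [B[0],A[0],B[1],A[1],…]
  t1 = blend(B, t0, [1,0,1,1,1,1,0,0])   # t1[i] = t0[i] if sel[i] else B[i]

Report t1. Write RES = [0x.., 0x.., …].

RES = [0xbe, 0x9d, 0x9d, 0x61, 0xf3, 0xe2, 0xf7, 0x1d]

t0 = [0xbe, 0x0b, 0x9d, 0x61, 0xf3, 0xe2, 0x1c, 0x8f]
t1 = [0xbe, 0x9d, 0x9d, 0x61, 0xf3, 0xe2, 0xf7, 0x1d]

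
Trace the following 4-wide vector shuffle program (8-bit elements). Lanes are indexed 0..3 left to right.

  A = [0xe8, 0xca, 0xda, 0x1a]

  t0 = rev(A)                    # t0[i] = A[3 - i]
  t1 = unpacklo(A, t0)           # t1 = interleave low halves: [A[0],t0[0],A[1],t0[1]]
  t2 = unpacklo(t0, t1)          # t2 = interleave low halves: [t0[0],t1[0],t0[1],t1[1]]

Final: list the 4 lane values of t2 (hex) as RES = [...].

  t0: 1a da ca e8
  t1: e8 1a ca da
  t2: 1a e8 da 1a

RES = [ 0x1a  0xe8  0xda  0x1a ]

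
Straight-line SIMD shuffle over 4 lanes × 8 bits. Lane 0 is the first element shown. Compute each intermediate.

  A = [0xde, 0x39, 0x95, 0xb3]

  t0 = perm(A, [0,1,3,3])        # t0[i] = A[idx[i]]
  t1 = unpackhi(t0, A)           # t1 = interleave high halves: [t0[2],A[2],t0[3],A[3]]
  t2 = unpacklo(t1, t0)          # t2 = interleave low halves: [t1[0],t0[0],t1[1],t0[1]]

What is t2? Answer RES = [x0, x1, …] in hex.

t0 = [0xde, 0x39, 0xb3, 0xb3]
t1 = [0xb3, 0x95, 0xb3, 0xb3]
t2 = [0xb3, 0xde, 0x95, 0x39]

RES = [0xb3, 0xde, 0x95, 0x39]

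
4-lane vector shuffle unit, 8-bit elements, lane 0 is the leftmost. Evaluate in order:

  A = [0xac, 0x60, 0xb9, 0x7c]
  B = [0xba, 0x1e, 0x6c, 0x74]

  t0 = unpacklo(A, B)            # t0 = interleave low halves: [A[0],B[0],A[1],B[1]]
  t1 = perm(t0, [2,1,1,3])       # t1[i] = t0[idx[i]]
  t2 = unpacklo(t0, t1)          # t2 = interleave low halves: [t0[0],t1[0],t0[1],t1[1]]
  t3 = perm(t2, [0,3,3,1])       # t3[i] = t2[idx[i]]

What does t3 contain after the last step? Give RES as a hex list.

RES = [ 0xac  0xba  0xba  0x60 ]

→ t0 |ac|ba|60|1e|
→ t1 |60|ba|ba|1e|
→ t2 |ac|60|ba|ba|
→ t3 |ac|ba|ba|60|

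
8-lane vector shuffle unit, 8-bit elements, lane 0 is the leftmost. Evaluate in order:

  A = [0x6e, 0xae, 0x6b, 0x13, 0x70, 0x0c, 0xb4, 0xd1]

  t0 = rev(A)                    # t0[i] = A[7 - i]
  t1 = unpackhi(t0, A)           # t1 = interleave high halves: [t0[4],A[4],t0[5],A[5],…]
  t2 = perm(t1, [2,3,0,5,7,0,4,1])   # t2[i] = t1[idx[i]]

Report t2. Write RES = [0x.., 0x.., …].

RES = [ 0x6b  0x0c  0x13  0xb4  0xd1  0x13  0xae  0x70 ]

  t0: d1 b4 0c 70 13 6b ae 6e
  t1: 13 70 6b 0c ae b4 6e d1
  t2: 6b 0c 13 b4 d1 13 ae 70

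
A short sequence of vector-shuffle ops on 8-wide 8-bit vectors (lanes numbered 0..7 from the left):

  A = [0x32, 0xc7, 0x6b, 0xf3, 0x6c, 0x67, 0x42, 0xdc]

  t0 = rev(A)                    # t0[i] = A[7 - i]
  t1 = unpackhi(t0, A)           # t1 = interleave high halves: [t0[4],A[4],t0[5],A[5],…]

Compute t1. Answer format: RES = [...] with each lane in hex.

RES = [0xf3, 0x6c, 0x6b, 0x67, 0xc7, 0x42, 0x32, 0xdc]

  t0: dc 42 67 6c f3 6b c7 32
  t1: f3 6c 6b 67 c7 42 32 dc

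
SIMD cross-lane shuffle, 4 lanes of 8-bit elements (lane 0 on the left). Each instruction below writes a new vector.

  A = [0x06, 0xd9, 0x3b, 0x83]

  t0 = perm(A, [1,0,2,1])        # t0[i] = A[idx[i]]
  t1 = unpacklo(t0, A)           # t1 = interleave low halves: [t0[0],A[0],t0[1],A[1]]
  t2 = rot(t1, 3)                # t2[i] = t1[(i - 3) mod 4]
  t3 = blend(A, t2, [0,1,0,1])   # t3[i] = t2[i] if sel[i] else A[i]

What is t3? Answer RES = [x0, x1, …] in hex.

RES = [0x06, 0x06, 0x3b, 0xd9]

t0 = [0xd9, 0x06, 0x3b, 0xd9]
t1 = [0xd9, 0x06, 0x06, 0xd9]
t2 = [0x06, 0x06, 0xd9, 0xd9]
t3 = [0x06, 0x06, 0x3b, 0xd9]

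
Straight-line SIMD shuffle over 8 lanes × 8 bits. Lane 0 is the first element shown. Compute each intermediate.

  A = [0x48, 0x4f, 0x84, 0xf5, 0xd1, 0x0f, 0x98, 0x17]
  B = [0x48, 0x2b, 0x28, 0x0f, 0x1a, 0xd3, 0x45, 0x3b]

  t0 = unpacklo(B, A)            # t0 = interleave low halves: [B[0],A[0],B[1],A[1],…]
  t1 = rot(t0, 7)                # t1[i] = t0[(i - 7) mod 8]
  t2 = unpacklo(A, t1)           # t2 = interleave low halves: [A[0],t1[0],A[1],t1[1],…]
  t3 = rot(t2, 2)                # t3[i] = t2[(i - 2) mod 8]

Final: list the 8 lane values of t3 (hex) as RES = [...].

RES = [ 0xf5  0x28  0x48  0x48  0x4f  0x2b  0x84  0x4f ]

  t0: 48 48 2b 4f 28 84 0f f5
  t1: 48 2b 4f 28 84 0f f5 48
  t2: 48 48 4f 2b 84 4f f5 28
  t3: f5 28 48 48 4f 2b 84 4f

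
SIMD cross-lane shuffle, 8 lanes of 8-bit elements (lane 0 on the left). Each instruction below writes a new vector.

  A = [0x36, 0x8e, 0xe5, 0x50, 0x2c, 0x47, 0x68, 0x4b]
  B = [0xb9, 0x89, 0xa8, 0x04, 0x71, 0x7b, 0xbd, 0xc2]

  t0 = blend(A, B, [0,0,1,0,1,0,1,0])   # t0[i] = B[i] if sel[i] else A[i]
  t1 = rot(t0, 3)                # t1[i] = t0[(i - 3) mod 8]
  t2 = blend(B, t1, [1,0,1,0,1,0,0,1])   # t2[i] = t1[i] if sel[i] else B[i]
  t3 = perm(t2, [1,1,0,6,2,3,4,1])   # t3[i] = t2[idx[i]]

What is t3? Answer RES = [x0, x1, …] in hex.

RES = [ 0x89  0x89  0x47  0xbd  0x4b  0x04  0x8e  0x89 ]

→ t0 |36|8e|a8|50|71|47|bd|4b|
→ t1 |47|bd|4b|36|8e|a8|50|71|
→ t2 |47|89|4b|04|8e|7b|bd|71|
→ t3 |89|89|47|bd|4b|04|8e|89|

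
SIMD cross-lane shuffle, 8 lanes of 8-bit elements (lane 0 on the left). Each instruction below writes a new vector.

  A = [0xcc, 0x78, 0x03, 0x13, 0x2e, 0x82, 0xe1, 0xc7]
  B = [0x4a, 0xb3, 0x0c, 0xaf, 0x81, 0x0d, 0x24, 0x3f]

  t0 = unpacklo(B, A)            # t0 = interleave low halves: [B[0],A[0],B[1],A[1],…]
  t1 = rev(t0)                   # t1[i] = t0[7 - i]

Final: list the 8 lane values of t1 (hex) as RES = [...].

  t0: 4a cc b3 78 0c 03 af 13
  t1: 13 af 03 0c 78 b3 cc 4a

RES = [ 0x13  0xaf  0x03  0x0c  0x78  0xb3  0xcc  0x4a ]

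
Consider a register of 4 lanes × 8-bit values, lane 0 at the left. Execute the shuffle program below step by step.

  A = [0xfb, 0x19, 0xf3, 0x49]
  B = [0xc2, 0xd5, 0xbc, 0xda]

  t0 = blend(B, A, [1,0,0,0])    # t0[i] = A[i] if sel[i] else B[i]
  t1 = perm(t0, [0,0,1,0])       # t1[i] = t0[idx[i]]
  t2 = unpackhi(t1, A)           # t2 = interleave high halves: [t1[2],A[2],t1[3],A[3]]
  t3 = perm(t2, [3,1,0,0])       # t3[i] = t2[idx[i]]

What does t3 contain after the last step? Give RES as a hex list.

RES = [ 0x49  0xf3  0xd5  0xd5 ]

t0 = [0xfb, 0xd5, 0xbc, 0xda]
t1 = [0xfb, 0xfb, 0xd5, 0xfb]
t2 = [0xd5, 0xf3, 0xfb, 0x49]
t3 = [0x49, 0xf3, 0xd5, 0xd5]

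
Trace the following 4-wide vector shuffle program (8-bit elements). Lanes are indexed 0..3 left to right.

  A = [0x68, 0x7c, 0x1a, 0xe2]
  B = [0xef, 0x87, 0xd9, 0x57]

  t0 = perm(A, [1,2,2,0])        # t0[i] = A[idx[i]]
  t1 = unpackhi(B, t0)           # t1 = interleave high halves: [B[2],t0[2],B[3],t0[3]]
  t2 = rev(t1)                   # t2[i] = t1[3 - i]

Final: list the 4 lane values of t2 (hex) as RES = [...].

t0 = [0x7c, 0x1a, 0x1a, 0x68]
t1 = [0xd9, 0x1a, 0x57, 0x68]
t2 = [0x68, 0x57, 0x1a, 0xd9]

RES = [0x68, 0x57, 0x1a, 0xd9]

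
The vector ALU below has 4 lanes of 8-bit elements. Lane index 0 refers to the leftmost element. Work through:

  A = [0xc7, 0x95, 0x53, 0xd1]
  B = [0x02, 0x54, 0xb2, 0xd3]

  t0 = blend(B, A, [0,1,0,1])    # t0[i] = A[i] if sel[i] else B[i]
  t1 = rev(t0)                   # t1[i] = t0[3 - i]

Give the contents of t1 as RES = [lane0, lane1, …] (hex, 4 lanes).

RES = [ 0xd1  0xb2  0x95  0x02 ]

  t0: 02 95 b2 d1
  t1: d1 b2 95 02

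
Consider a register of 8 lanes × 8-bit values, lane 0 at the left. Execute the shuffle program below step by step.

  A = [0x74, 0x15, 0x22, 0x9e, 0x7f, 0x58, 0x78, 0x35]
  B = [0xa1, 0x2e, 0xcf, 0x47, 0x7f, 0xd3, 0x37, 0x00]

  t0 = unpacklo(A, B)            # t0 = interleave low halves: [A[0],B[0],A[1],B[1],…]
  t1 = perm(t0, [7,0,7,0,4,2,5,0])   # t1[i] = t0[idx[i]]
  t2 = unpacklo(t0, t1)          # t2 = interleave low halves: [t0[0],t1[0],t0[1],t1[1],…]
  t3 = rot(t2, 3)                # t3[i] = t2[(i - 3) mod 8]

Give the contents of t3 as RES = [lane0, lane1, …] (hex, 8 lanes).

RES = [0x47, 0x2e, 0x74, 0x74, 0x47, 0xa1, 0x74, 0x15]

→ t0 |74|a1|15|2e|22|cf|9e|47|
→ t1 |47|74|47|74|22|15|cf|74|
→ t2 |74|47|a1|74|15|47|2e|74|
→ t3 |47|2e|74|74|47|a1|74|15|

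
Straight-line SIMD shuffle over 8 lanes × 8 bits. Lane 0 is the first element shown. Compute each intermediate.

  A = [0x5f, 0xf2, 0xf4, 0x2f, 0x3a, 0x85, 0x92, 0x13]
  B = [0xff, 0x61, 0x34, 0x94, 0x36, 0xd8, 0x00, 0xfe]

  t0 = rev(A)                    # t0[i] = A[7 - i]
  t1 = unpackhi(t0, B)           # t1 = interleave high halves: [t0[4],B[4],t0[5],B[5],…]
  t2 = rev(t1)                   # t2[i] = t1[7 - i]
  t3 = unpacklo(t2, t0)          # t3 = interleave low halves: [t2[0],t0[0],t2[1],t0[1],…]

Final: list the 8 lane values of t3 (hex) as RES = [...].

RES = [0xfe, 0x13, 0x5f, 0x92, 0x00, 0x85, 0xf2, 0x3a]

→ t0 |13|92|85|3a|2f|f4|f2|5f|
→ t1 |2f|36|f4|d8|f2|00|5f|fe|
→ t2 |fe|5f|00|f2|d8|f4|36|2f|
→ t3 |fe|13|5f|92|00|85|f2|3a|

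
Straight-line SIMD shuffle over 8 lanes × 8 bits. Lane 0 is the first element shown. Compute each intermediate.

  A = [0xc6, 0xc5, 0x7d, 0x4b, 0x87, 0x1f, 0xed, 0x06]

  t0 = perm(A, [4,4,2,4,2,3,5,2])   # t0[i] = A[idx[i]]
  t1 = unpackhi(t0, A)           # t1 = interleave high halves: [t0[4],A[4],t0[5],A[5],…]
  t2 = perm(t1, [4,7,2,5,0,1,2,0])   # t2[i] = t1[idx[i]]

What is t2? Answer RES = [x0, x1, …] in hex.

RES = [0x1f, 0x06, 0x4b, 0xed, 0x7d, 0x87, 0x4b, 0x7d]

t0 = [0x87, 0x87, 0x7d, 0x87, 0x7d, 0x4b, 0x1f, 0x7d]
t1 = [0x7d, 0x87, 0x4b, 0x1f, 0x1f, 0xed, 0x7d, 0x06]
t2 = [0x1f, 0x06, 0x4b, 0xed, 0x7d, 0x87, 0x4b, 0x7d]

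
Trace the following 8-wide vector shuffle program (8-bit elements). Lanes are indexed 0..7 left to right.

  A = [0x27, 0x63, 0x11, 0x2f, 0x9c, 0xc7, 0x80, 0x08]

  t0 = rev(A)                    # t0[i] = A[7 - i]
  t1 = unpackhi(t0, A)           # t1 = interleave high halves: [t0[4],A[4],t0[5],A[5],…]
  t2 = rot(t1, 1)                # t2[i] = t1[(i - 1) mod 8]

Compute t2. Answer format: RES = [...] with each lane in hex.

RES = [ 0x08  0x2f  0x9c  0x11  0xc7  0x63  0x80  0x27 ]

t0 = [0x08, 0x80, 0xc7, 0x9c, 0x2f, 0x11, 0x63, 0x27]
t1 = [0x2f, 0x9c, 0x11, 0xc7, 0x63, 0x80, 0x27, 0x08]
t2 = [0x08, 0x2f, 0x9c, 0x11, 0xc7, 0x63, 0x80, 0x27]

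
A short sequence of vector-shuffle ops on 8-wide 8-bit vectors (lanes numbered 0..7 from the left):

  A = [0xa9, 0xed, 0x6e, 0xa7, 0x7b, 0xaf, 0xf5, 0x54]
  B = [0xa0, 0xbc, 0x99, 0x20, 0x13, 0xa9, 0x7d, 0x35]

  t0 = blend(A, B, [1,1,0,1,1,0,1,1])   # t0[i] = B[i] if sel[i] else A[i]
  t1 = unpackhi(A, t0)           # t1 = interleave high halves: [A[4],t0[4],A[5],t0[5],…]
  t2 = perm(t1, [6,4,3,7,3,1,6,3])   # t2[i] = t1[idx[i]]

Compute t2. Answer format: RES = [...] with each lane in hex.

RES = [0x54, 0xf5, 0xaf, 0x35, 0xaf, 0x13, 0x54, 0xaf]

→ t0 |a0|bc|6e|20|13|af|7d|35|
→ t1 |7b|13|af|af|f5|7d|54|35|
→ t2 |54|f5|af|35|af|13|54|af|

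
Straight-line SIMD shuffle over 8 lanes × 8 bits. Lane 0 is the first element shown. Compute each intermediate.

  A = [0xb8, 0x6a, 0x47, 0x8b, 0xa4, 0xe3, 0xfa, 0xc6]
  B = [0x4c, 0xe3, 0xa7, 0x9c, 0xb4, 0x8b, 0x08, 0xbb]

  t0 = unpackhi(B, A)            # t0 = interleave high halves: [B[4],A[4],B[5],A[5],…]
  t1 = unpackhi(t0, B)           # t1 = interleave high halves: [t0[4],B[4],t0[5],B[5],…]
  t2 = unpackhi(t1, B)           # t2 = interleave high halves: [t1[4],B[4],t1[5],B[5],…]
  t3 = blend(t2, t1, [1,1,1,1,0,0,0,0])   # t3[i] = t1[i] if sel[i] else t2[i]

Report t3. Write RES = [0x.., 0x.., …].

RES = [0x08, 0xb4, 0xfa, 0x8b, 0xc6, 0x08, 0xbb, 0xbb]

→ t0 |b4|a4|8b|e3|08|fa|bb|c6|
→ t1 |08|b4|fa|8b|bb|08|c6|bb|
→ t2 |bb|b4|08|8b|c6|08|bb|bb|
→ t3 |08|b4|fa|8b|c6|08|bb|bb|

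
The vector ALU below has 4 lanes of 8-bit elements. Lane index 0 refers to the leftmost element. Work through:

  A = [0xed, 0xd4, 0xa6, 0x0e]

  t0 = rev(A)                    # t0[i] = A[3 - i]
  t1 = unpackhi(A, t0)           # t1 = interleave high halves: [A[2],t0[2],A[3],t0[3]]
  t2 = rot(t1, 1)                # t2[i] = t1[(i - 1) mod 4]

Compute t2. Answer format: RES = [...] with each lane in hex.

→ t0 |0e|a6|d4|ed|
→ t1 |a6|d4|0e|ed|
→ t2 |ed|a6|d4|0e|

RES = [0xed, 0xa6, 0xd4, 0x0e]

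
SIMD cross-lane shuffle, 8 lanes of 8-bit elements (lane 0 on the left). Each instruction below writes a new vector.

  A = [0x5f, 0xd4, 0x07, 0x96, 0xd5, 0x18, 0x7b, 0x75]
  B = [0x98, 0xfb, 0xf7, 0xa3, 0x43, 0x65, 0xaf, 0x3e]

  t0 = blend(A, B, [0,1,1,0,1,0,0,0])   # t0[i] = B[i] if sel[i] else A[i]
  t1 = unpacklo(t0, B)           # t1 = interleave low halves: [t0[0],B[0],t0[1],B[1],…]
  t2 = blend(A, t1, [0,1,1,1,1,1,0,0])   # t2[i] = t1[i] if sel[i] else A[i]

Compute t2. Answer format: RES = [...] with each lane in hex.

RES = [ 0x5f  0x98  0xfb  0xfb  0xf7  0xf7  0x7b  0x75 ]

  t0: 5f fb f7 96 43 18 7b 75
  t1: 5f 98 fb fb f7 f7 96 a3
  t2: 5f 98 fb fb f7 f7 7b 75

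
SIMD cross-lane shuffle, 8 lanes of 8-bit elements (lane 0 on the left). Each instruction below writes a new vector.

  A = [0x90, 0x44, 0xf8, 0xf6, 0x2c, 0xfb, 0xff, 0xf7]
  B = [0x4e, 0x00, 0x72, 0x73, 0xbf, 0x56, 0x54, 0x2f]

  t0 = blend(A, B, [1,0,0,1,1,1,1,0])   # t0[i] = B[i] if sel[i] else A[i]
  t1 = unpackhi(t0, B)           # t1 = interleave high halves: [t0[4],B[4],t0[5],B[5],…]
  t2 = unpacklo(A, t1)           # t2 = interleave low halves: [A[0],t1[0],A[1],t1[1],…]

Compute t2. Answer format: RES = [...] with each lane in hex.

t0 = [0x4e, 0x44, 0xf8, 0x73, 0xbf, 0x56, 0x54, 0xf7]
t1 = [0xbf, 0xbf, 0x56, 0x56, 0x54, 0x54, 0xf7, 0x2f]
t2 = [0x90, 0xbf, 0x44, 0xbf, 0xf8, 0x56, 0xf6, 0x56]

RES = [ 0x90  0xbf  0x44  0xbf  0xf8  0x56  0xf6  0x56 ]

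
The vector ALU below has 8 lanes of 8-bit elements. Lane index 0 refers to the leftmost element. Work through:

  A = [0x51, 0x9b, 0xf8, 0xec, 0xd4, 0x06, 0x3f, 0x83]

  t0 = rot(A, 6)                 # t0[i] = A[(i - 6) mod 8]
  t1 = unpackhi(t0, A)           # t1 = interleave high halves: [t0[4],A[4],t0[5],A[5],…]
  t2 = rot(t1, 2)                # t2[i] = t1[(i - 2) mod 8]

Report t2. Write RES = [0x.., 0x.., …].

RES = [ 0x9b  0x83  0x3f  0xd4  0x83  0x06  0x51  0x3f ]

→ t0 |f8|ec|d4|06|3f|83|51|9b|
→ t1 |3f|d4|83|06|51|3f|9b|83|
→ t2 |9b|83|3f|d4|83|06|51|3f|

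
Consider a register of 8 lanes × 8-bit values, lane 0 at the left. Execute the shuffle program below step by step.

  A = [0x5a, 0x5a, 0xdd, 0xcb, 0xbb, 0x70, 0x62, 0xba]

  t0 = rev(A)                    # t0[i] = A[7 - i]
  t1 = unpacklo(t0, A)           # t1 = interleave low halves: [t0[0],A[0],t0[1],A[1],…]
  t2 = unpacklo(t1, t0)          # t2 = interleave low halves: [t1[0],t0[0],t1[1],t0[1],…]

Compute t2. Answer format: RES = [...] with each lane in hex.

RES = [ 0xba  0xba  0x5a  0x62  0x62  0x70  0x5a  0xbb ]

t0 = [0xba, 0x62, 0x70, 0xbb, 0xcb, 0xdd, 0x5a, 0x5a]
t1 = [0xba, 0x5a, 0x62, 0x5a, 0x70, 0xdd, 0xbb, 0xcb]
t2 = [0xba, 0xba, 0x5a, 0x62, 0x62, 0x70, 0x5a, 0xbb]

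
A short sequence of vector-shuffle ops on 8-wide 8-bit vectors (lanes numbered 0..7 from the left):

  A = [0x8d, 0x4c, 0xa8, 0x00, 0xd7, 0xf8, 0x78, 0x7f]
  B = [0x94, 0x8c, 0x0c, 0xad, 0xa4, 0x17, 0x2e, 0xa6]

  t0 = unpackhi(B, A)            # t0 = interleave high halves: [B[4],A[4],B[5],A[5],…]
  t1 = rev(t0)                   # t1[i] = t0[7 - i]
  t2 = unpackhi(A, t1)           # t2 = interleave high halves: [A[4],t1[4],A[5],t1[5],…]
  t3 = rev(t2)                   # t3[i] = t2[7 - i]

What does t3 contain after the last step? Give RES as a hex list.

t0 = [0xa4, 0xd7, 0x17, 0xf8, 0x2e, 0x78, 0xa6, 0x7f]
t1 = [0x7f, 0xa6, 0x78, 0x2e, 0xf8, 0x17, 0xd7, 0xa4]
t2 = [0xd7, 0xf8, 0xf8, 0x17, 0x78, 0xd7, 0x7f, 0xa4]
t3 = [0xa4, 0x7f, 0xd7, 0x78, 0x17, 0xf8, 0xf8, 0xd7]

RES = [ 0xa4  0x7f  0xd7  0x78  0x17  0xf8  0xf8  0xd7 ]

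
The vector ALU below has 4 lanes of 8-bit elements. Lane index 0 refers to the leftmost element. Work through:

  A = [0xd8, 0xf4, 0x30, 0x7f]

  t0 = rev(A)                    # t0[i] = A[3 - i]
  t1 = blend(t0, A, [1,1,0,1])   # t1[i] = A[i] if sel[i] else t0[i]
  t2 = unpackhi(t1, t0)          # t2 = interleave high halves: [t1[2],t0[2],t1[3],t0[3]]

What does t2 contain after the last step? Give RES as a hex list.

t0 = [0x7f, 0x30, 0xf4, 0xd8]
t1 = [0xd8, 0xf4, 0xf4, 0x7f]
t2 = [0xf4, 0xf4, 0x7f, 0xd8]

RES = [0xf4, 0xf4, 0x7f, 0xd8]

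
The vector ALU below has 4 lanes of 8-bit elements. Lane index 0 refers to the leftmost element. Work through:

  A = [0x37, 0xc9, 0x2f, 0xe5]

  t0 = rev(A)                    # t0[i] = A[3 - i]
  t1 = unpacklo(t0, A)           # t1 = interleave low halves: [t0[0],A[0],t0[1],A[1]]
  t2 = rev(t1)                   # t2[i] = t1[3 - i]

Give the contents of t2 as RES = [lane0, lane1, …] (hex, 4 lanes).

→ t0 |e5|2f|c9|37|
→ t1 |e5|37|2f|c9|
→ t2 |c9|2f|37|e5|

RES = [ 0xc9  0x2f  0x37  0xe5 ]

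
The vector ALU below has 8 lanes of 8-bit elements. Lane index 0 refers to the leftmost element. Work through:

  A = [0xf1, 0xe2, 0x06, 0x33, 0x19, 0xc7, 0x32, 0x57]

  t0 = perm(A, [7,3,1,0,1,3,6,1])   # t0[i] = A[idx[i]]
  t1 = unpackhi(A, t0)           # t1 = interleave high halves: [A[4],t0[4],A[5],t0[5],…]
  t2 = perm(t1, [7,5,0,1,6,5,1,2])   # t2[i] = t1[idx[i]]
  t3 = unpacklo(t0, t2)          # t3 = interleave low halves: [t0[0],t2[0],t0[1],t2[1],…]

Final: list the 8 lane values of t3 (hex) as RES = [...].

→ t0 |57|33|e2|f1|e2|33|32|e2|
→ t1 |19|e2|c7|33|32|32|57|e2|
→ t2 |e2|32|19|e2|57|32|e2|c7|
→ t3 |57|e2|33|32|e2|19|f1|e2|

RES = [0x57, 0xe2, 0x33, 0x32, 0xe2, 0x19, 0xf1, 0xe2]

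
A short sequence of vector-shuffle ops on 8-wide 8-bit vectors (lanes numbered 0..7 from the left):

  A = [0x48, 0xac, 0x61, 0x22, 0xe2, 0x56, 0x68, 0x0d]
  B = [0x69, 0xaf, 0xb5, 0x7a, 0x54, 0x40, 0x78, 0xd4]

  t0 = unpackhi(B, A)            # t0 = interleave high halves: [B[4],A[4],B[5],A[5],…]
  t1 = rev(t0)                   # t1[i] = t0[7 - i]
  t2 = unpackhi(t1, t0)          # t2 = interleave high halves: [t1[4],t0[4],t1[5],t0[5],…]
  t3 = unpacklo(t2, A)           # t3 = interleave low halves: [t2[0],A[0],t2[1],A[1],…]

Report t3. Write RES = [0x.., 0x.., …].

→ t0 |54|e2|40|56|78|68|d4|0d|
→ t1 |0d|d4|68|78|56|40|e2|54|
→ t2 |56|78|40|68|e2|d4|54|0d|
→ t3 |56|48|78|ac|40|61|68|22|

RES = [0x56, 0x48, 0x78, 0xac, 0x40, 0x61, 0x68, 0x22]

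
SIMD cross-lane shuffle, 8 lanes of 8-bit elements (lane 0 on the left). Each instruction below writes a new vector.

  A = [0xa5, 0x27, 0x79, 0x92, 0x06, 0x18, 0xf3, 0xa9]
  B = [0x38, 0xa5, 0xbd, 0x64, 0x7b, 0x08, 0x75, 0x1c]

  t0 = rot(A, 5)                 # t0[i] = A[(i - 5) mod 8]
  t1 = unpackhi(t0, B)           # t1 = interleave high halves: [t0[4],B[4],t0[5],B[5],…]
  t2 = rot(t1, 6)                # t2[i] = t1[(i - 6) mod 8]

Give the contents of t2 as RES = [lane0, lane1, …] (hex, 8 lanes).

RES = [ 0xa5  0x08  0x27  0x75  0x79  0x1c  0xa9  0x7b ]

  t0: 92 06 18 f3 a9 a5 27 79
  t1: a9 7b a5 08 27 75 79 1c
  t2: a5 08 27 75 79 1c a9 7b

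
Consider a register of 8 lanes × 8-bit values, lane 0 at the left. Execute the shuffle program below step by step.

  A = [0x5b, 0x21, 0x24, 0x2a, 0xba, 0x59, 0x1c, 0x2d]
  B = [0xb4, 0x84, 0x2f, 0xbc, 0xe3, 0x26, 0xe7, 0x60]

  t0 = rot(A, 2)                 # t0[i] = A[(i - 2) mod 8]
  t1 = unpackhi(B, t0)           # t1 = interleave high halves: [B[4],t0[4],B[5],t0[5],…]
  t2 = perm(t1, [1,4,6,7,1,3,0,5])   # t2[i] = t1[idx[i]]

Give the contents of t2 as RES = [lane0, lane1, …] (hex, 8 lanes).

  t0: 1c 2d 5b 21 24 2a ba 59
  t1: e3 24 26 2a e7 ba 60 59
  t2: 24 e7 60 59 24 2a e3 ba

RES = [0x24, 0xe7, 0x60, 0x59, 0x24, 0x2a, 0xe3, 0xba]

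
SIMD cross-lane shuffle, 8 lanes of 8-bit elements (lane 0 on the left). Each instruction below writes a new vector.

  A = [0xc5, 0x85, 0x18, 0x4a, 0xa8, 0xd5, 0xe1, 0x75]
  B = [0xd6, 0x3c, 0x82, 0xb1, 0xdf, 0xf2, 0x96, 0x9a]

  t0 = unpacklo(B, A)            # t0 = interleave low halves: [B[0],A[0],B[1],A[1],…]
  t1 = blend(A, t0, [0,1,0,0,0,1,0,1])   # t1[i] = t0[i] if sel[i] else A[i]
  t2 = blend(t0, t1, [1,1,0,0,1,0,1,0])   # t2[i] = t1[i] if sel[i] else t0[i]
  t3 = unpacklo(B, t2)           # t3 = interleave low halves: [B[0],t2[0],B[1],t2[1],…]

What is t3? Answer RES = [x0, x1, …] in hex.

t0 = [0xd6, 0xc5, 0x3c, 0x85, 0x82, 0x18, 0xb1, 0x4a]
t1 = [0xc5, 0xc5, 0x18, 0x4a, 0xa8, 0x18, 0xe1, 0x4a]
t2 = [0xc5, 0xc5, 0x3c, 0x85, 0xa8, 0x18, 0xe1, 0x4a]
t3 = [0xd6, 0xc5, 0x3c, 0xc5, 0x82, 0x3c, 0xb1, 0x85]

RES = [0xd6, 0xc5, 0x3c, 0xc5, 0x82, 0x3c, 0xb1, 0x85]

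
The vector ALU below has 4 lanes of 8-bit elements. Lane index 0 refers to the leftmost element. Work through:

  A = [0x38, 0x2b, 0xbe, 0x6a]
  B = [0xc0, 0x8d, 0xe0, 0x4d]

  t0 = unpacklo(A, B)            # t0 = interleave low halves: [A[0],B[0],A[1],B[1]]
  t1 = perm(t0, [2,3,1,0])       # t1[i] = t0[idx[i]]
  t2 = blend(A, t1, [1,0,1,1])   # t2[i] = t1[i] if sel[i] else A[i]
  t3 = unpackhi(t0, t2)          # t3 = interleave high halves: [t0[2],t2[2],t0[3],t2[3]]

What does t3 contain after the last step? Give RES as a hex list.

RES = [ 0x2b  0xc0  0x8d  0x38 ]

  t0: 38 c0 2b 8d
  t1: 2b 8d c0 38
  t2: 2b 2b c0 38
  t3: 2b c0 8d 38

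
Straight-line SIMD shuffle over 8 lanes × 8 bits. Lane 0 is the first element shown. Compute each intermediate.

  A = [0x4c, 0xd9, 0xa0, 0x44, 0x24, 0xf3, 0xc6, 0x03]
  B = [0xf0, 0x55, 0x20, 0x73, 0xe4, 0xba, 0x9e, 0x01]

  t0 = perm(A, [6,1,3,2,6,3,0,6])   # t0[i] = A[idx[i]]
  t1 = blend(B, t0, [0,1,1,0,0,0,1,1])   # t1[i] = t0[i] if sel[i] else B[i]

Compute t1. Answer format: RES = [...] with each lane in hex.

t0 = [0xc6, 0xd9, 0x44, 0xa0, 0xc6, 0x44, 0x4c, 0xc6]
t1 = [0xf0, 0xd9, 0x44, 0x73, 0xe4, 0xba, 0x4c, 0xc6]

RES = [ 0xf0  0xd9  0x44  0x73  0xe4  0xba  0x4c  0xc6 ]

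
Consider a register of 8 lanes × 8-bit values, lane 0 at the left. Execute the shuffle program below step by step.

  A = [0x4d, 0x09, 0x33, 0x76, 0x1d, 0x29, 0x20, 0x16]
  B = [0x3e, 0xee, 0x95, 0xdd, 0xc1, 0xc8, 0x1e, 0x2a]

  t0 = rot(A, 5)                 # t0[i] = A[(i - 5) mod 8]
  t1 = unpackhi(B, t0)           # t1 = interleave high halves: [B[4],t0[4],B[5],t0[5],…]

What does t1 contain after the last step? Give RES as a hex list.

RES = [ 0xc1  0x16  0xc8  0x4d  0x1e  0x09  0x2a  0x33 ]

→ t0 |76|1d|29|20|16|4d|09|33|
→ t1 |c1|16|c8|4d|1e|09|2a|33|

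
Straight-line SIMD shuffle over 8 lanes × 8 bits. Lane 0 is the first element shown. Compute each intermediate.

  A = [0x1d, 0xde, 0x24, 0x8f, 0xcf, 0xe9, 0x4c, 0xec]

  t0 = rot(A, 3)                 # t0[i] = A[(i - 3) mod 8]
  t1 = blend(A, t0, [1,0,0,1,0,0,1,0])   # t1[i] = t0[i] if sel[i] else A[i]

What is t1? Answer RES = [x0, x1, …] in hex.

RES = [0xe9, 0xde, 0x24, 0x1d, 0xcf, 0xe9, 0x8f, 0xec]

  t0: e9 4c ec 1d de 24 8f cf
  t1: e9 de 24 1d cf e9 8f ec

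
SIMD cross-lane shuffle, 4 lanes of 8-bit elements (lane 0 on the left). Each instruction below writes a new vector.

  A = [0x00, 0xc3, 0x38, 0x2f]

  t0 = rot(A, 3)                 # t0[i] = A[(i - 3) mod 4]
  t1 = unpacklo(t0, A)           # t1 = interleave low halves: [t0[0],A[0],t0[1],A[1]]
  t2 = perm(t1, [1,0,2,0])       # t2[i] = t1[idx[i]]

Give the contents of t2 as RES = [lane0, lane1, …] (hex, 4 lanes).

RES = [0x00, 0xc3, 0x38, 0xc3]

t0 = [0xc3, 0x38, 0x2f, 0x00]
t1 = [0xc3, 0x00, 0x38, 0xc3]
t2 = [0x00, 0xc3, 0x38, 0xc3]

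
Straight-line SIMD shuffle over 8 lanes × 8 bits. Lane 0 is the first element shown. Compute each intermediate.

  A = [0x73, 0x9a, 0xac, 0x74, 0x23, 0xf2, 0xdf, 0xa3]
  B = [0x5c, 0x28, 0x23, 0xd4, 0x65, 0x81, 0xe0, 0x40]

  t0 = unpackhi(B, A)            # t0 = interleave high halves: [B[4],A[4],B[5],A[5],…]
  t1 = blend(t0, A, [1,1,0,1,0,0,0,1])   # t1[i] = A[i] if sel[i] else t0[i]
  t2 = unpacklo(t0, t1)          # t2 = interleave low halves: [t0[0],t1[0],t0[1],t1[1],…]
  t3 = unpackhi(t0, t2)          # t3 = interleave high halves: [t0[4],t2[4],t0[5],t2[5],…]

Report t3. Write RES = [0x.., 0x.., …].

RES = [0xe0, 0x81, 0xdf, 0x81, 0x40, 0xf2, 0xa3, 0x74]

  t0: 65 23 81 f2 e0 df 40 a3
  t1: 73 9a 81 74 e0 df 40 a3
  t2: 65 73 23 9a 81 81 f2 74
  t3: e0 81 df 81 40 f2 a3 74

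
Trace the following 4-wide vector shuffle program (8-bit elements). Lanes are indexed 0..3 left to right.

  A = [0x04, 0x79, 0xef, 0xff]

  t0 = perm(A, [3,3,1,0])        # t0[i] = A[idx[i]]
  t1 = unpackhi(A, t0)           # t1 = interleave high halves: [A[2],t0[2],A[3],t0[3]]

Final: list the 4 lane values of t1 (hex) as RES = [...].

RES = [0xef, 0x79, 0xff, 0x04]

  t0: ff ff 79 04
  t1: ef 79 ff 04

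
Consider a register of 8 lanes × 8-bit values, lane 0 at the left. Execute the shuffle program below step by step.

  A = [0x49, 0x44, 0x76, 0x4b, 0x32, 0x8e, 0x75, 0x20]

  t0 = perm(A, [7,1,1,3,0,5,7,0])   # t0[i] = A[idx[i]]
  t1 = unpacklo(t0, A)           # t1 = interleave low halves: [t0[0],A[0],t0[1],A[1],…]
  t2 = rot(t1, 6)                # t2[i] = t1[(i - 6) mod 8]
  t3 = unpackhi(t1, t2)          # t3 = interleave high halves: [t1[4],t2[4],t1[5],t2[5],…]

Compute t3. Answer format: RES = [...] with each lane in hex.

RES = [0x44, 0x4b, 0x76, 0x4b, 0x4b, 0x20, 0x4b, 0x49]

→ t0 |20|44|44|4b|49|8e|20|49|
→ t1 |20|49|44|44|44|76|4b|4b|
→ t2 |44|44|44|76|4b|4b|20|49|
→ t3 |44|4b|76|4b|4b|20|4b|49|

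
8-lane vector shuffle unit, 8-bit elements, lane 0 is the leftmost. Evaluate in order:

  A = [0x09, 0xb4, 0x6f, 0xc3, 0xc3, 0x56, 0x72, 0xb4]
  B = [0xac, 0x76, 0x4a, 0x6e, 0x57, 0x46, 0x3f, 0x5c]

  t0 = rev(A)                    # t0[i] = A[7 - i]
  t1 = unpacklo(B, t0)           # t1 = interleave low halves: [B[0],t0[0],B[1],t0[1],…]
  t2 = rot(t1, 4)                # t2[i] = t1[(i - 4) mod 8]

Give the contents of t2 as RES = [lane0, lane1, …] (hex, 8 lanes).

  t0: b4 72 56 c3 c3 6f b4 09
  t1: ac b4 76 72 4a 56 6e c3
  t2: 4a 56 6e c3 ac b4 76 72

RES = [0x4a, 0x56, 0x6e, 0xc3, 0xac, 0xb4, 0x76, 0x72]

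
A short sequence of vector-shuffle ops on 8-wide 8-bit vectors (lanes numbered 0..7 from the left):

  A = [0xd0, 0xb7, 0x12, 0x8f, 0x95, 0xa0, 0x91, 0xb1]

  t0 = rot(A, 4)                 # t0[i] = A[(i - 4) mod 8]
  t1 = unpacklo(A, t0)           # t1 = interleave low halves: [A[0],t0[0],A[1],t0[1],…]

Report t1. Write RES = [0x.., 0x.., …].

RES = [0xd0, 0x95, 0xb7, 0xa0, 0x12, 0x91, 0x8f, 0xb1]

→ t0 |95|a0|91|b1|d0|b7|12|8f|
→ t1 |d0|95|b7|a0|12|91|8f|b1|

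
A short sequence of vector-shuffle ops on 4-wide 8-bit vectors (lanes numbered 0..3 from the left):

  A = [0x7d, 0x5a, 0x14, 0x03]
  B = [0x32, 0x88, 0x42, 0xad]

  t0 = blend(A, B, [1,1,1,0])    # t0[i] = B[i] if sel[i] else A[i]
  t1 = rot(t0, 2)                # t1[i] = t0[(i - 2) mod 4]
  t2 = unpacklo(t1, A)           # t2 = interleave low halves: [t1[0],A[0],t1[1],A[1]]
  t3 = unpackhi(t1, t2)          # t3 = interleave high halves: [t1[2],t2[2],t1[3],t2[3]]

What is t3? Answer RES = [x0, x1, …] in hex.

t0 = [0x32, 0x88, 0x42, 0x03]
t1 = [0x42, 0x03, 0x32, 0x88]
t2 = [0x42, 0x7d, 0x03, 0x5a]
t3 = [0x32, 0x03, 0x88, 0x5a]

RES = [ 0x32  0x03  0x88  0x5a ]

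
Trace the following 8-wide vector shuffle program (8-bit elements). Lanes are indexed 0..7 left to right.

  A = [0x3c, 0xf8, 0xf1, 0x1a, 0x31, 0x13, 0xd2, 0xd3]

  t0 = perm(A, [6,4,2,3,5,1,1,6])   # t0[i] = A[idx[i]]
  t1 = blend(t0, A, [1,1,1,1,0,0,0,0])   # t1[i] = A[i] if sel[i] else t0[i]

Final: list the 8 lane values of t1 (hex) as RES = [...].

t0 = [0xd2, 0x31, 0xf1, 0x1a, 0x13, 0xf8, 0xf8, 0xd2]
t1 = [0x3c, 0xf8, 0xf1, 0x1a, 0x13, 0xf8, 0xf8, 0xd2]

RES = [0x3c, 0xf8, 0xf1, 0x1a, 0x13, 0xf8, 0xf8, 0xd2]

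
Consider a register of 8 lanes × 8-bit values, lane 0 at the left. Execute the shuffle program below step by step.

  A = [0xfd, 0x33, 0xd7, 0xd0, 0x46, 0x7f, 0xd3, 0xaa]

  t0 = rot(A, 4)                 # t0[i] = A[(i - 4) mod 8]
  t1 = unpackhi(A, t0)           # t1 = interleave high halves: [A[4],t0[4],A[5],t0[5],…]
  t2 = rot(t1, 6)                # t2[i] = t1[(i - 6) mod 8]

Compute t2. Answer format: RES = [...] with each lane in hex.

  t0: 46 7f d3 aa fd 33 d7 d0
  t1: 46 fd 7f 33 d3 d7 aa d0
  t2: 7f 33 d3 d7 aa d0 46 fd

RES = [0x7f, 0x33, 0xd3, 0xd7, 0xaa, 0xd0, 0x46, 0xfd]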